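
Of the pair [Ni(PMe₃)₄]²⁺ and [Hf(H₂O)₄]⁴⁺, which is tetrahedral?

[Hf(H₂O)₄]⁴⁺

For [Ni(PMe₃)₄]²⁺: Ligand charges: trimethylphosphine is neutral. With an overall charge of +2 the nickel centre must be in the +2 oxidation state. Group 10 minus oxidation state 2 gives a d⁸ configuration. Trimethylphosphine is a strong-field ligand (high in the spectrochemical series). A 3d d⁸ ion with strong-field ligands gains enough CFSE to favour square planar over tetrahedral. → square planar.
For [Hf(H₂O)₄]⁴⁺: Summing ligand charges against the +4 overall charge gives an oxidation state of +4 for hafnium. Hafnium is a group-4 element; Hf(IV) is therefore d⁰. A d⁰ ion has no crystal-field stabilisation preference between square planar and tetrahedral, so four ligands adopt the sterically favoured tetrahedral geometry. → tetrahedral.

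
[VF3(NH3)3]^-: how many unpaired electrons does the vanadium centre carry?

Summing ligand charges against the −1 overall charge gives an oxidation state of +2 for vanadium.
Group 5 minus oxidation state 2 gives a d³ configuration.
In an octahedral field the d³ configuration is t₂g³e_g⁰ (only one arrangement possible), giving 3 unpaired electrons.

3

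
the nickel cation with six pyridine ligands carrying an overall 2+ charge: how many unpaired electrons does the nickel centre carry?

2

Ligand charges: pyridine is neutral. With an overall charge of +2 the nickel centre must be in the +2 oxidation state.
Ni sits in group 10, so the d-electron count is 10 − 2 = 8.
In an octahedral field the d⁸ configuration is t₂g⁶e_g² (only one arrangement possible), giving 2 unpaired electrons.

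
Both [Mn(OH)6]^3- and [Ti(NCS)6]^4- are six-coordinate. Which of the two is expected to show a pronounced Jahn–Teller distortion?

[Mn(OH)6]^3-

[Mn(OH)6]^3-: Ligand charges: each hydroxide is −1. With an overall charge of −3 the manganese centre must be in the +3 oxidation state. Manganese is a group-7 element; Mn(III) is therefore d⁴. Hydroxide is a weak-field ligand for a first-row metal, so the complex is high-spin. The t₂g³e_g¹ (high-spin) configuration has an unevenly filled e_g set; the Jahn–Teller theorem predicts a tetragonal distortion (typically axial elongation) to lift the degeneracy.
[Ti(NCS)6]^4-: Each isothiocyanate is −1; balancing the −4 overall charge requires Ti(II). Titanium is a group-4 element; Ti(II) is therefore d². The d² configuration leaves the e_g set evenly filled (or empty) — no strong Jahn–Teller driving force.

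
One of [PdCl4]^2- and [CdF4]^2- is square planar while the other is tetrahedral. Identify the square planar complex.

[PdCl4]^2-

For [PdCl4]^2-: Ligand charges: each chloride is −1. With an overall charge of −2 the palladium centre must be in the +2 oxidation state. Palladium is a group-10 element; Pd(II) is therefore d⁸. A 4d d⁸ ion has a large crystal-field splitting; square planar leaves the high-energy d_{x²−y²} orbital empty and maximises CFSE. → square planar.
For [CdF4]^2-: Each fluoride is −1; balancing the −2 overall charge requires Cd(II). Group 12 minus oxidation state 2 gives a d¹⁰ configuration. A d¹⁰ ion has no crystal-field stabilisation preference between square planar and tetrahedral, so four ligands adopt the sterically favoured tetrahedral geometry. → tetrahedral.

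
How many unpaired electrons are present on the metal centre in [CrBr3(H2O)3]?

Summing ligand charges against the 0 overall charge gives an oxidation state of +3 for chromium.
Chromium is a group-6 element; Cr(III) is therefore d³.
In an octahedral field the d³ configuration is t₂g³e_g⁰ (only one arrangement possible), giving 3 unpaired electrons.

3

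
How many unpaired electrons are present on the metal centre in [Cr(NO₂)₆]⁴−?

2

Each nitro (N-bound nitrite) is −1; balancing the −4 overall charge requires Cr(II).
Chromium is a group-6 element; Cr(II) is therefore d⁴.
The spin state decides the count: Nitro (N-bound nitrite) is a strong-field ligand (high in the spectrochemical series) for a first-row metal, so the complex is low-spin.
An octahedral low-spin d⁴ ion is t₂g⁴e_g⁰, giving 2 unpaired electrons.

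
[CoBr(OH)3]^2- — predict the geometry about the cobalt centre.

Ligand charges: each bromide is −1; each hydroxide is −1. With an overall charge of −2 the cobalt centre must be in the +2 oxidation state.
Group 9 minus oxidation state 2 gives a d⁷ configuration.
Coordination number: 4.
Bromide and hydroxide are weak-field ligands.
For a high-spin 3d d⁷ ion with weak-field ligands the small Δₜ gives little square-planar CFSE advantage, so four ligands adopt the sterically favoured tetrahedral geometry.

tetrahedral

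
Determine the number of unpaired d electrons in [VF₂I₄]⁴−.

Each fluoride is −1; each iodide is −1; balancing the −4 overall charge requires V(II).
Group 5 minus oxidation state 2 gives a d³ configuration.
In an octahedral field the d³ configuration is t₂g³e_g⁰ (only one arrangement possible), giving 3 unpaired electrons.

3 unpaired electrons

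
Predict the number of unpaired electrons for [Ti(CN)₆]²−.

Each cyanide is −1; balancing the −2 overall charge requires Ti(IV).
Ti sits in group 4, so the d-electron count is 4 − 4 = 0.
In an octahedral field the d⁰ configuration is t₂g⁰e_g⁰, giving 0 unpaired electrons.

0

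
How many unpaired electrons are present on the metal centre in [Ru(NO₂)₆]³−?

1

Summing ligand charges against the −3 overall charge gives an oxidation state of +3 for ruthenium.
Group 8 minus oxidation state 3 gives a d⁵ configuration.
The spin state decides the count: a 4d ion has a large Δₒ and is invariably low-spin.
An octahedral low-spin d⁵ ion is t₂g⁵e_g⁰, giving 1 unpaired electron.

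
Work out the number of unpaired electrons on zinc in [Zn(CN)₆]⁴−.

0

Ligand charges: each cyanide is −1. With an overall charge of −4 the zinc centre must be in the +2 oxidation state.
Zn sits in group 12, so the d-electron count is 12 − 2 = 10.
In an octahedral field the d¹⁰ configuration is t₂g⁶e_g⁴, giving 0 unpaired electrons.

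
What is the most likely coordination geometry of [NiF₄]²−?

tetrahedral

Ligand charges: each fluoride is −1. With an overall charge of −2 the nickel centre must be in the +2 oxidation state.
Group 10 minus oxidation state 2 gives a d⁸ configuration.
Coordination number: 4.
Fluoride is a weak-field ligand.
With weak-field ligands the CFSE gain from square planar is small, so a 3d d⁸ ion takes the sterically preferred tetrahedral geometry.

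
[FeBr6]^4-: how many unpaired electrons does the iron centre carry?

Ligand charges: each bromide is −1. With an overall charge of −4 the iron centre must be in the +2 oxidation state.
Fe sits in group 8, so the d-electron count is 8 − 2 = 6.
The spin state decides the count: Bromide is a weak-field ligand for a first-row metal, so the complex is high-spin.
An octahedral high-spin d⁶ ion is t₂g⁴e_g², giving 4 unpaired electrons.

4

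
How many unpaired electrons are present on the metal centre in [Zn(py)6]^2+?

0

Pyridine is neutral; balancing the +2 overall charge requires Zn(II).
Zn sits in group 12, so the d-electron count is 12 − 2 = 10.
In an octahedral field the d¹⁰ configuration is t₂g⁶e_g⁴, giving 0 unpaired electrons.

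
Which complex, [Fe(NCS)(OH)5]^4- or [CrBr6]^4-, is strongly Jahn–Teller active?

[CrBr6]^4-

[Fe(NCS)(OH)5]^4-: Summing ligand charges against the −4 overall charge gives an oxidation state of +2 for iron. Group 8 minus oxidation state 2 gives a d⁶ configuration. Hydroxide and isothiocyanate are weak-field ligands for a first-row metal, so the complex is high-spin. The d⁶ configuration leaves the e_g set evenly filled (or empty) — no strong Jahn–Teller driving force.
[CrBr6]^4-: Ligand charges: each bromide is −1. With an overall charge of −4 the chromium centre must be in the +2 oxidation state. Chromium is a group-6 element; Cr(II) is therefore d⁴. Bromide is a weak-field ligand for a first-row metal, so the complex is high-spin. The t₂g³e_g¹ (high-spin) configuration has an unevenly filled e_g set; the Jahn–Teller theorem predicts a tetragonal distortion (typically axial elongation) to lift the degeneracy.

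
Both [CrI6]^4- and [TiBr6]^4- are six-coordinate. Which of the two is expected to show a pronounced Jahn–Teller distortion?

[CrI6]^4-

[CrI6]^4-: Summing ligand charges against the −4 overall charge gives an oxidation state of +2 for chromium. Group 6 minus oxidation state 2 gives a d⁴ configuration. Iodide is a weak-field ligand for a first-row metal, so the complex is high-spin. The t₂g³e_g¹ (high-spin) configuration has an unevenly filled e_g set; the Jahn–Teller theorem predicts a tetragonal distortion (typically axial elongation) to lift the degeneracy.
[TiBr6]^4-: Summing ligand charges against the −4 overall charge gives an oxidation state of +2 for titanium. Titanium is a group-4 element; Ti(II) is therefore d². The d² configuration leaves the e_g set evenly filled (or empty) — no strong Jahn–Teller driving force.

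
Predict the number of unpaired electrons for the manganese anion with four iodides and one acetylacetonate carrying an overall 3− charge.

Ligand charges: each iodide is −1; each acetylacetonate is −1. With an overall charge of −3 the manganese centre must be in the +2 oxidation state.
Manganese is a group-7 element; Mn(II) is therefore d⁵.
Counting donor atoms: 4×iodide (monodentate) → 4 donors; 1×acetylacetonate (bidentate) → 2 donors. Coordination number = 6.
The spin state decides the count: Acetylacetonate and iodide are weak-field ligands for a first-row metal, so the complex is high-spin.
An octahedral high-spin d⁵ ion is t₂g³e_g², giving 5 unpaired electrons.

5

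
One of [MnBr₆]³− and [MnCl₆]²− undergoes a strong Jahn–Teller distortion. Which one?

[MnBr₆]³−

[MnBr₆]³−: Each bromide is −1; balancing the −3 overall charge requires Mn(III). Group 7 minus oxidation state 3 gives a d⁴ configuration. Bromide is a weak-field ligand for a first-row metal, so the complex is high-spin. The t₂g³e_g¹ (high-spin) configuration has an unevenly filled e_g set; the Jahn–Teller theorem predicts a tetragonal distortion (typically axial elongation) to lift the degeneracy.
[MnCl₆]²−: Each chloride is −1; balancing the −2 overall charge requires Mn(IV). Group 7 minus oxidation state 4 gives a d³ configuration. The d³ configuration leaves the e_g set evenly filled (or empty) — no strong Jahn–Teller driving force.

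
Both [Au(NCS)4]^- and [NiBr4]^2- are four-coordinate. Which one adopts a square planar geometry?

[Au(NCS)4]^-

For [Au(NCS)4]^-: Each isothiocyanate is −1; balancing the −1 overall charge requires Au(III). Group 11 minus oxidation state 3 gives a d⁸ configuration. A 5d d⁸ ion has a large crystal-field splitting; square planar leaves the high-energy d_{x²−y²} orbital empty and maximises CFSE. → square planar.
For [NiBr4]^2-: Summing ligand charges against the −2 overall charge gives an oxidation state of +2 for nickel. Nickel is a group-10 element; Ni(II) is therefore d⁸. Bromide is a weak-field ligand. With weak-field ligands the CFSE gain from square planar is small, so a 3d d⁸ ion takes the sterically preferred tetrahedral geometry. → tetrahedral.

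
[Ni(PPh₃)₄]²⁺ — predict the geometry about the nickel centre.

square planar

Ligand charges: triphenylphosphine is neutral. With an overall charge of +2 the nickel centre must be in the +2 oxidation state.
Nickel is a group-10 element; Ni(II) is therefore d⁸.
Coordination number: 4.
Triphenylphosphine is a strong-field ligand (high in the spectrochemical series).
A 3d d⁸ ion with strong-field ligands gains enough CFSE to favour square planar over tetrahedral.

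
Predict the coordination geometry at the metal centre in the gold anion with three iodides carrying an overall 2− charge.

Ligand charges: each iodide is −1. With an overall charge of −2 the gold centre must be in the +1 oxidation state.
Group 11 minus oxidation state 1 gives a d¹⁰ configuration.
Coordination number: 3.
Three ligands around a d¹⁰ centre minimise repulsion in a trigonal-planar arrangement.

trigonal planar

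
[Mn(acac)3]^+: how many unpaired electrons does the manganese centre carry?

Ligand charges: each acetylacetonate is −1. With an overall charge of +1 the manganese centre must be in the +4 oxidation state.
Group 7 minus oxidation state 4 gives a d³ configuration.
Counting donor atoms: 3×acetylacetonate (bidentate) → 6 donors. Coordination number = 6.
In an octahedral field the d³ configuration is t₂g³e_g⁰ (only one arrangement possible), giving 3 unpaired electrons.

3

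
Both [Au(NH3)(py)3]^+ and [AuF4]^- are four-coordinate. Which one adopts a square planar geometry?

For [Au(NH3)(py)3]^+: Ammonia is neutral; pyridine is neutral; balancing the +1 overall charge requires Au(I). Gold is a group-11 element; Au(I) is therefore d¹⁰. A d¹⁰ ion has no crystal-field stabilisation preference between square planar and tetrahedral, so four ligands adopt the sterically favoured tetrahedral geometry. → tetrahedral.
For [AuF4]^-: Summing ligand charges against the −1 overall charge gives an oxidation state of +3 for gold. Gold is a group-11 element; Au(III) is therefore d⁸. A 5d d⁸ ion has a large crystal-field splitting; square planar leaves the high-energy d_{x²−y²} orbital empty and maximises CFSE. → square planar.

[AuF4]^-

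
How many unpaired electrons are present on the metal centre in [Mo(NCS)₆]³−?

Summing ligand charges against the −3 overall charge gives an oxidation state of +3 for molybdenum.
Mo sits in group 6, so the d-electron count is 6 − 3 = 3.
In an octahedral field the d³ configuration is t₂g³e_g⁰ (only one arrangement possible), giving 3 unpaired electrons.

3 unpaired electrons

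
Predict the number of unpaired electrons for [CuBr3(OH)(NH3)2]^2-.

Summing ligand charges against the −2 overall charge gives an oxidation state of +2 for copper.
Copper is a group-11 element; Cu(II) is therefore d⁹.
In an octahedral field the d⁹ configuration is t₂g⁶e_g³ (only one arrangement possible), giving 1 unpaired electron.

1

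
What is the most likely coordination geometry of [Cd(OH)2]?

Summing ligand charges against the 0 overall charge gives an oxidation state of +2 for cadmium.
Cadmium is a group-12 element; Cd(II) is therefore d¹⁰.
Coordination number: 2.
A d¹⁰ ion with only two ligands adopts a linear arrangement (sp hybridisation; no CFSE preference).

linear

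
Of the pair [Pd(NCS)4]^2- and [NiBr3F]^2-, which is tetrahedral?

For [Pd(NCS)4]^2-: Ligand charges: each isothiocyanate is −1. With an overall charge of −2 the palladium centre must be in the +2 oxidation state. Group 10 minus oxidation state 2 gives a d⁸ configuration. A 4d d⁸ ion has a large crystal-field splitting; square planar leaves the high-energy d_{x²−y²} orbital empty and maximises CFSE. → square planar.
For [NiBr3F]^2-: Ligand charges: each bromide is −1; each fluoride is −1. With an overall charge of −2 the nickel centre must be in the +2 oxidation state. Nickel is a group-10 element; Ni(II) is therefore d⁸. Bromide and fluoride are weak-field ligands. With weak-field ligands the CFSE gain from square planar is small, so a 3d d⁸ ion takes the sterically preferred tetrahedral geometry. → tetrahedral.

[NiBr3F]^2-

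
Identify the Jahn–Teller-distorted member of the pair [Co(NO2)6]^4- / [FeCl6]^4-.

[Co(NO2)6]^4-: Each nitro (N-bound nitrite) is −1; balancing the −4 overall charge requires Co(II). Cobalt is a group-9 element; Co(II) is therefore d⁷. Nitro (N-bound nitrite) is a strong-field ligand (high in the spectrochemical series) for a first-row metal, so the complex is low-spin. The t₂g⁶e_g¹ (low-spin) configuration has an unevenly filled e_g set; the Jahn–Teller theorem predicts a tetragonal distortion (typically axial elongation) to lift the degeneracy.
[FeCl6]^4-: Ligand charges: each chloride is −1. With an overall charge of −4 the iron centre must be in the +2 oxidation state. Iron is a group-8 element; Fe(II) is therefore d⁶. Chloride is a weak-field ligand for a first-row metal, so the complex is high-spin. The d⁶ configuration leaves the e_g set evenly filled (or empty) — no strong Jahn–Teller driving force.

[Co(NO2)6]^4-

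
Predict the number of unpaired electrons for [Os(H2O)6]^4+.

2

Ligand charges: water is neutral. With an overall charge of +4 the osmium centre must be in the +4 oxidation state.
Os sits in group 8, so the d-electron count is 8 − 4 = 4.
The spin state decides the count: a 5d ion has a large Δₒ and is invariably low-spin.
An octahedral low-spin d⁴ ion is t₂g⁴e_g⁰, giving 2 unpaired electrons.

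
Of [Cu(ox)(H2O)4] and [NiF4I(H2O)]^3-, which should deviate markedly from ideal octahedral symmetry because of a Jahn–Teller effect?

[Cu(ox)(H2O)4]

[Cu(ox)(H2O)4]: Ligand charges: each oxalate is −2; water is neutral. With an overall charge of 0 the copper centre must be in the +2 oxidation state. Cu sits in group 11, so the d-electron count is 11 − 2 = 9. The t₂g⁶e_g³ configuration has an unevenly filled e_g set; the Jahn–Teller theorem predicts a tetragonal distortion (typically axial elongation) to lift the degeneracy.
[NiF4I(H2O)]^3-: Summing ligand charges against the −3 overall charge gives an oxidation state of +2 for nickel. Ni sits in group 10, so the d-electron count is 10 − 2 = 8. The d⁸ configuration leaves the e_g set evenly filled (or empty) — no strong Jahn–Teller driving force.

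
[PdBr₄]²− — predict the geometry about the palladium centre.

square planar

Summing ligand charges against the −2 overall charge gives an oxidation state of +2 for palladium.
Group 10 minus oxidation state 2 gives a d⁸ configuration.
Coordination number: 4.
A 4d d⁸ ion has a large crystal-field splitting; square planar leaves the high-energy d_{x²−y²} orbital empty and maximises CFSE.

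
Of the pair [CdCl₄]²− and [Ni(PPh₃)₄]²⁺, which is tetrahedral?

[CdCl₄]²−

For [CdCl₄]²−: Each chloride is −1; balancing the −2 overall charge requires Cd(II). Cadmium is a group-12 element; Cd(II) is therefore d¹⁰. A d¹⁰ ion has no crystal-field stabilisation preference between square planar and tetrahedral, so four ligands adopt the sterically favoured tetrahedral geometry. → tetrahedral.
For [Ni(PPh₃)₄]²⁺: Summing ligand charges against the +2 overall charge gives an oxidation state of +2 for nickel. Group 10 minus oxidation state 2 gives a d⁸ configuration. Triphenylphosphine is a strong-field ligand (high in the spectrochemical series). A 3d d⁸ ion with strong-field ligands gains enough CFSE to favour square planar over tetrahedral. → square planar.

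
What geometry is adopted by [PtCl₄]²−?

Ligand charges: each chloride is −1. With an overall charge of −2 the platinum centre must be in the +2 oxidation state.
Pt sits in group 10, so the d-electron count is 10 − 2 = 8.
Coordination number: 4.
A 5d d⁸ ion has a large crystal-field splitting; square planar leaves the high-energy d_{x²−y²} orbital empty and maximises CFSE.

square planar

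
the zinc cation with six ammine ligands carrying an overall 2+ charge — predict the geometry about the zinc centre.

octahedral

Ligand charges: ammonia is neutral. With an overall charge of +2 the zinc centre must be in the +2 oxidation state.
Group 12 minus oxidation state 2 gives a d¹⁰ configuration.
With 6 monodentate ligands the coordination number is 6.
Six donors around a single metal centre give an octahedral coordination sphere.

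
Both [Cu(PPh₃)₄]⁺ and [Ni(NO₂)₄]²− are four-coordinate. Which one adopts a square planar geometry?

[Ni(NO₂)₄]²−

For [Cu(PPh₃)₄]⁺: Ligand charges: triphenylphosphine is neutral. With an overall charge of +1 the copper centre must be in the +1 oxidation state. Copper is a group-11 element; Cu(I) is therefore d¹⁰. A d¹⁰ ion has no crystal-field stabilisation preference between square planar and tetrahedral, so four ligands adopt the sterically favoured tetrahedral geometry. → tetrahedral.
For [Ni(NO₂)₄]²−: Summing ligand charges against the −2 overall charge gives an oxidation state of +2 for nickel. Group 10 minus oxidation state 2 gives a d⁸ configuration. Nitro (N-bound nitrite) is a strong-field ligand (high in the spectrochemical series). A 3d d⁸ ion with strong-field ligands gains enough CFSE to favour square planar over tetrahedral. → square planar.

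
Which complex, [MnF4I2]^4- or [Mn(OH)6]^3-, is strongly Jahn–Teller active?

[Mn(OH)6]^3-

[MnF4I2]^4-: Summing ligand charges against the −4 overall charge gives an oxidation state of +2 for manganese. Mn sits in group 7, so the d-electron count is 7 − 2 = 5. Fluoride and iodide are weak-field ligands for a first-row metal, so the complex is high-spin. The d⁵ configuration leaves the e_g set evenly filled (or empty) — no strong Jahn–Teller driving force.
[Mn(OH)6]^3-: Ligand charges: each hydroxide is −1. With an overall charge of −3 the manganese centre must be in the +3 oxidation state. Mn sits in group 7, so the d-electron count is 7 − 3 = 4. Hydroxide is a weak-field ligand for a first-row metal, so the complex is high-spin. The t₂g³e_g¹ (high-spin) configuration has an unevenly filled e_g set; the Jahn–Teller theorem predicts a tetragonal distortion (typically axial elongation) to lift the degeneracy.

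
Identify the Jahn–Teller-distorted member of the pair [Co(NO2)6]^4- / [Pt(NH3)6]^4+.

[Co(NO2)6]^4-

[Co(NO2)6]^4-: Each nitro (N-bound nitrite) is −1; balancing the −4 overall charge requires Co(II). Group 9 minus oxidation state 2 gives a d⁷ configuration. Nitro (N-bound nitrite) is a strong-field ligand (high in the spectrochemical series) for a first-row metal, so the complex is low-spin. The t₂g⁶e_g¹ (low-spin) configuration has an unevenly filled e_g set; the Jahn–Teller theorem predicts a tetragonal distortion (typically axial elongation) to lift the degeneracy.
[Pt(NH3)6]^4+: Ligand charges: ammonia is neutral. With an overall charge of +4 the platinum centre must be in the +4 oxidation state. Group 10 minus oxidation state 4 gives a d⁶ configuration. A 5d ion has a large Δₒ and is invariably low-spin. The d⁶ configuration leaves the e_g set evenly filled (or empty) — no strong Jahn–Teller driving force.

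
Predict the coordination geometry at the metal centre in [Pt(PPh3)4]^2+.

square planar

Ligand charges: triphenylphosphine is neutral. With an overall charge of +2 the platinum centre must be in the +2 oxidation state.
Pt sits in group 10, so the d-electron count is 10 − 2 = 8.
With 4 monodentate ligands the coordination number is 4.
A 5d d⁸ ion has a large crystal-field splitting; square planar leaves the high-energy d_{x²−y²} orbital empty and maximises CFSE.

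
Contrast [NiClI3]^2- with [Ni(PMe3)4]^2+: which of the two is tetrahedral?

[NiClI3]^2-

For [NiClI3]^2-: Summing ligand charges against the −2 overall charge gives an oxidation state of +2 for nickel. Ni sits in group 10, so the d-electron count is 10 − 2 = 8. Chloride and iodide are weak-field ligands. With weak-field ligands the CFSE gain from square planar is small, so a 3d d⁸ ion takes the sterically preferred tetrahedral geometry. → tetrahedral.
For [Ni(PMe3)4]^2+: Ligand charges: trimethylphosphine is neutral. With an overall charge of +2 the nickel centre must be in the +2 oxidation state. Ni sits in group 10, so the d-electron count is 10 − 2 = 8. Trimethylphosphine is a strong-field ligand (high in the spectrochemical series). A 3d d⁸ ion with strong-field ligands gains enough CFSE to favour square planar over tetrahedral. → square planar.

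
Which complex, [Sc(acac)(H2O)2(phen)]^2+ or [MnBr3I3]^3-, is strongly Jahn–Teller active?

[MnBr3I3]^3-

[Sc(acac)(H2O)2(phen)]^2+: Ligand charges: each acetylacetonate is −1; water is neutral; 1,10-phenanthroline is neutral. With an overall charge of +2 the scandium centre must be in the +3 oxidation state. Group 3 minus oxidation state 3 gives a d⁰ configuration. The d⁰ configuration leaves the e_g set evenly filled (or empty) — no strong Jahn–Teller driving force.
[MnBr3I3]^3-: Ligand charges: each bromide is −1; each iodide is −1. With an overall charge of −3 the manganese centre must be in the +3 oxidation state. Group 7 minus oxidation state 3 gives a d⁴ configuration. Bromide and iodide are weak-field ligands for a first-row metal, so the complex is high-spin. The t₂g³e_g¹ (high-spin) configuration has an unevenly filled e_g set; the Jahn–Teller theorem predicts a tetragonal distortion (typically axial elongation) to lift the degeneracy.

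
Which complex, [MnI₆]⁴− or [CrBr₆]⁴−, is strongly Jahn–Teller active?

[MnI₆]⁴−: Ligand charges: each iodide is −1. With an overall charge of −4 the manganese centre must be in the +2 oxidation state. Group 7 minus oxidation state 2 gives a d⁵ configuration. Iodide is a weak-field ligand for a first-row metal, so the complex is high-spin. The d⁵ configuration leaves the e_g set evenly filled (or empty) — no strong Jahn–Teller driving force.
[CrBr₆]⁴−: Ligand charges: each bromide is −1. With an overall charge of −4 the chromium centre must be in the +2 oxidation state. Chromium is a group-6 element; Cr(II) is therefore d⁴. Bromide is a weak-field ligand for a first-row metal, so the complex is high-spin. The t₂g³e_g¹ (high-spin) configuration has an unevenly filled e_g set; the Jahn–Teller theorem predicts a tetragonal distortion (typically axial elongation) to lift the degeneracy.

[CrBr₆]⁴−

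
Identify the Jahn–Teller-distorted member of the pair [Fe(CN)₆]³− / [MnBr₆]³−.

[MnBr₆]³−

[Fe(CN)₆]³−: Ligand charges: each cyanide is −1. With an overall charge of −3 the iron centre must be in the +3 oxidation state. Group 8 minus oxidation state 3 gives a d⁵ configuration. Cyanide is a strong-field ligand (high in the spectrochemical series) for a first-row metal, so the complex is low-spin. The d⁵ configuration leaves the e_g set evenly filled (or empty) — no strong Jahn–Teller driving force.
[MnBr₆]³−: Ligand charges: each bromide is −1. With an overall charge of −3 the manganese centre must be in the +3 oxidation state. Mn sits in group 7, so the d-electron count is 7 − 3 = 4. Bromide is a weak-field ligand for a first-row metal, so the complex is high-spin. The t₂g³e_g¹ (high-spin) configuration has an unevenly filled e_g set; the Jahn–Teller theorem predicts a tetragonal distortion (typically axial elongation) to lift the degeneracy.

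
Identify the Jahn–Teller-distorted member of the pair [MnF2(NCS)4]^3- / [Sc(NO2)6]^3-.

[MnF2(NCS)4]^3-: Each fluoride is −1; each isothiocyanate is −1; balancing the −3 overall charge requires Mn(III). Group 7 minus oxidation state 3 gives a d⁴ configuration. Fluoride and isothiocyanate are weak-field ligands for a first-row metal, so the complex is high-spin. The t₂g³e_g¹ (high-spin) configuration has an unevenly filled e_g set; the Jahn–Teller theorem predicts a tetragonal distortion (typically axial elongation) to lift the degeneracy.
[Sc(NO2)6]^3-: Each nitro (N-bound nitrite) is −1; balancing the −3 overall charge requires Sc(III). Sc sits in group 3, so the d-electron count is 3 − 3 = 0. The d⁰ configuration leaves the e_g set evenly filled (or empty) — no strong Jahn–Teller driving force.

[MnF2(NCS)4]^3-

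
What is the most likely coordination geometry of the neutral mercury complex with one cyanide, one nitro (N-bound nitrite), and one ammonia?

Each cyanide is −1; each nitro (N-bound nitrite) is −1; ammonia is neutral; balancing the 0 overall charge requires Hg(II).
Group 12 minus oxidation state 2 gives a d¹⁰ configuration.
Coordination number: 3.
Three ligands around a d¹⁰ centre minimise repulsion in a trigonal-planar arrangement.

trigonal planar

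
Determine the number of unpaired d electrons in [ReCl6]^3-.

Each chloride is −1; balancing the −3 overall charge requires Re(III).
Rhenium is a group-7 element; Re(III) is therefore d⁴.
The spin state decides the count: a 5d ion has a large Δₒ and is invariably low-spin.
An octahedral low-spin d⁴ ion is t₂g⁴e_g⁰, giving 2 unpaired electrons.

2 unpaired electrons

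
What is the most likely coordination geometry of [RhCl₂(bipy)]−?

square planar

Each chloride is −1; 2,2′-bipyridine is neutral; balancing the −1 overall charge requires Rh(I).
Rhodium is a group-9 element; Rh(I) is therefore d⁸.
Counting donor atoms: 2×chloride (monodentate) → 2 donors; 1×2,2′-bipyridine (bidentate) → 2 donors. Coordination number = 4.
A 4d d⁸ ion has a large crystal-field splitting; square planar leaves the high-energy d_{x²−y²} orbital empty and maximises CFSE.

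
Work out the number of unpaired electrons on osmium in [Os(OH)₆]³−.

1

Ligand charges: each hydroxide is −1. With an overall charge of −3 the osmium centre must be in the +3 oxidation state.
Osmium is a group-8 element; Os(III) is therefore d⁵.
The spin state decides the count: a 5d ion has a large Δₒ and is invariably low-spin.
An octahedral low-spin d⁵ ion is t₂g⁵e_g⁰, giving 1 unpaired electron.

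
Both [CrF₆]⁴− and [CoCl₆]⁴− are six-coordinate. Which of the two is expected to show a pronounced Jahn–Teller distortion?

[CrF₆]⁴−: Ligand charges: each fluoride is −1. With an overall charge of −4 the chromium centre must be in the +2 oxidation state. Cr sits in group 6, so the d-electron count is 6 − 2 = 4. Fluoride is a weak-field ligand for a first-row metal, so the complex is high-spin. The t₂g³e_g¹ (high-spin) configuration has an unevenly filled e_g set; the Jahn–Teller theorem predicts a tetragonal distortion (typically axial elongation) to lift the degeneracy.
[CoCl₆]⁴−: Ligand charges: each chloride is −1. With an overall charge of −4 the cobalt centre must be in the +2 oxidation state. Co sits in group 9, so the d-electron count is 9 − 2 = 7. Chloride is a weak-field ligand for a first-row metal, so the complex is high-spin. The d⁷ configuration leaves the e_g set evenly filled (or empty) — no strong Jahn–Teller driving force.

[CrF₆]⁴−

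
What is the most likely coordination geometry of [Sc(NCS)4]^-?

tetrahedral

Ligand charges: each isothiocyanate is −1. With an overall charge of −1 the scandium centre must be in the +3 oxidation state.
Scandium is a group-3 element; Sc(III) is therefore d⁰.
With 4 monodentate ligands the coordination number is 4.
A d⁰ ion has no crystal-field stabilisation preference between square planar and tetrahedral, so four ligands adopt the sterically favoured tetrahedral geometry.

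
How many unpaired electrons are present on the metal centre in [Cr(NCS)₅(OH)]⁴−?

4

Ligand charges: each isothiocyanate is −1; each hydroxide is −1. With an overall charge of −4 the chromium centre must be in the +2 oxidation state.
Group 6 minus oxidation state 2 gives a d⁴ configuration.
The spin state decides the count: Hydroxide and isothiocyanate are weak-field ligands for a first-row metal, so the complex is high-spin.
An octahedral high-spin d⁴ ion is t₂g³e_g¹, giving 4 unpaired electrons.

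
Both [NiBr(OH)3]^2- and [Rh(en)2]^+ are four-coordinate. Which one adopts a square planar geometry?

[Rh(en)2]^+

For [NiBr(OH)3]^2-: Summing ligand charges against the −2 overall charge gives an oxidation state of +2 for nickel. Ni sits in group 10, so the d-electron count is 10 − 2 = 8. Bromide and hydroxide are weak-field ligands. With weak-field ligands the CFSE gain from square planar is small, so a 3d d⁸ ion takes the sterically preferred tetrahedral geometry. → tetrahedral.
For [Rh(en)2]^+: Summing ligand charges against the +1 overall charge gives an oxidation state of +1 for rhodium. Group 9 minus oxidation state 1 gives a d⁸ configuration. A 4d d⁸ ion has a large crystal-field splitting; square planar leaves the high-energy d_{x²−y²} orbital empty and maximises CFSE. → square planar.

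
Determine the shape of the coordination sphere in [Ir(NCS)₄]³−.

square planar

Each isothiocyanate is −1; balancing the −3 overall charge requires Ir(I).
Group 9 minus oxidation state 1 gives a d⁸ configuration.
With 4 monodentate ligands the coordination number is 4.
A 5d d⁸ ion has a large crystal-field splitting; square planar leaves the high-energy d_{x²−y²} orbital empty and maximises CFSE.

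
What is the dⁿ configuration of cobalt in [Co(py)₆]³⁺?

d⁶

Summing ligand charges against the +3 overall charge gives an oxidation state of +3 for cobalt.
Cobalt is a group-9 element; Co(III) is therefore d⁶.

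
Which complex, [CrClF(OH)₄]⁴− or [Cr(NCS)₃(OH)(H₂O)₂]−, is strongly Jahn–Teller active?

[CrClF(OH)₄]⁴−

[CrClF(OH)₄]⁴−: Each chloride is −1; each fluoride is −1; each hydroxide is −1; balancing the −4 overall charge requires Cr(II). Chromium is a group-6 element; Cr(II) is therefore d⁴. Chloride, fluoride, and hydroxide are weak-field ligands for a first-row metal, so the complex is high-spin. The t₂g³e_g¹ (high-spin) configuration has an unevenly filled e_g set; the Jahn–Teller theorem predicts a tetragonal distortion (typically axial elongation) to lift the degeneracy.
[Cr(NCS)₃(OH)(H₂O)₂]−: Ligand charges: each isothiocyanate is −1; each hydroxide is −1; water is neutral. With an overall charge of −1 the chromium centre must be in the +3 oxidation state. Cr sits in group 6, so the d-electron count is 6 − 3 = 3. The d³ configuration leaves the e_g set evenly filled (or empty) — no strong Jahn–Teller driving force.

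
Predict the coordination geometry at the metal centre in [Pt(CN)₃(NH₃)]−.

square planar

Ligand charges: each cyanide is −1; ammonia is neutral. With an overall charge of −1 the platinum centre must be in the +2 oxidation state.
Pt sits in group 10, so the d-electron count is 10 − 2 = 8.
With 4 monodentate ligands the coordination number is 4.
A 5d d⁸ ion has a large crystal-field splitting; square planar leaves the high-energy d_{x²−y²} orbital empty and maximises CFSE.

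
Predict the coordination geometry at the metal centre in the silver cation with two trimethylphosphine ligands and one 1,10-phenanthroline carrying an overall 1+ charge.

Summing ligand charges against the +1 overall charge gives an oxidation state of +1 for silver.
Ag sits in group 11, so the d-electron count is 11 − 1 = 10.
Counting donor atoms: 2×trimethylphosphine (monodentate) → 2 donors; 1×1,10-phenanthroline (bidentate) → 2 donors. Coordination number = 4.
A d¹⁰ ion has no crystal-field stabilisation preference between square planar and tetrahedral, so four ligands adopt the sterically favoured tetrahedral geometry.

tetrahedral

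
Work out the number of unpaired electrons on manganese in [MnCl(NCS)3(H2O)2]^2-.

Each chloride is −1; each isothiocyanate is −1; water is neutral; balancing the −2 overall charge requires Mn(II).
Group 7 minus oxidation state 2 gives a d⁵ configuration.
The spin state decides the count: Chloride and isothiocyanate are weak-field ligands for a first-row metal, so the complex is high-spin.
An octahedral high-spin d⁵ ion is t₂g³e_g², giving 5 unpaired electrons.

5 unpaired electrons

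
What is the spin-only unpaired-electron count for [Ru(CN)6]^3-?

Ligand charges: each cyanide is −1. With an overall charge of −3 the ruthenium centre must be in the +3 oxidation state.
Ruthenium is a group-8 element; Ru(III) is therefore d⁵.
The spin state decides the count: a 4d ion has a large Δₒ and is invariably low-spin.
An octahedral low-spin d⁵ ion is t₂g⁵e_g⁰, giving 1 unpaired electron.

1 unpaired electron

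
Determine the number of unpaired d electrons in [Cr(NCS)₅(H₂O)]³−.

4

Ligand charges: each isothiocyanate is −1; water is neutral. With an overall charge of −3 the chromium centre must be in the +2 oxidation state.
Chromium is a group-6 element; Cr(II) is therefore d⁴.
The spin state decides the count: Isothiocyanate is a weak-field ligand for a first-row metal, so the complex is high-spin.
An octahedral high-spin d⁴ ion is t₂g³e_g¹, giving 4 unpaired electrons.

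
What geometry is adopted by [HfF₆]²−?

Summing ligand charges against the −2 overall charge gives an oxidation state of +4 for hafnium.
Hf sits in group 4, so the d-electron count is 4 − 4 = 0.
With 6 monodentate ligands the coordination number is 6.
Six donors around a single metal centre give an octahedral coordination sphere.

octahedral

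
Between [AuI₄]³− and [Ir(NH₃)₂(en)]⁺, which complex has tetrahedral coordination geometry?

[AuI₄]³−

For [AuI₄]³−: Summing ligand charges against the −3 overall charge gives an oxidation state of +1 for gold. Gold is a group-11 element; Au(I) is therefore d¹⁰. A d¹⁰ ion has no crystal-field stabilisation preference between square planar and tetrahedral, so four ligands adopt the sterically favoured tetrahedral geometry. → tetrahedral.
For [Ir(NH₃)₂(en)]⁺: Ammonia is neutral; ethylenediamine is neutral; balancing the +1 overall charge requires Ir(I). Group 9 minus oxidation state 1 gives a d⁸ configuration. A 5d d⁸ ion has a large crystal-field splitting; square planar leaves the high-energy d_{x²−y²} orbital empty and maximises CFSE. → square planar.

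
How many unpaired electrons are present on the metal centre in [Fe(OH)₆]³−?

5

Summing ligand charges against the −3 overall charge gives an oxidation state of +3 for iron.
Fe sits in group 8, so the d-electron count is 8 − 3 = 5.
The spin state decides the count: Hydroxide is a weak-field ligand for a first-row metal, so the complex is high-spin.
An octahedral high-spin d⁵ ion is t₂g³e_g², giving 5 unpaired electrons.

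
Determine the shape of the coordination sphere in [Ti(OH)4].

Summing ligand charges against the 0 overall charge gives an oxidation state of +4 for titanium.
Group 4 minus oxidation state 4 gives a d⁰ configuration.
With 4 monodentate ligands the coordination number is 4.
A d⁰ ion has no crystal-field stabilisation preference between square planar and tetrahedral, so four ligands adopt the sterically favoured tetrahedral geometry.

tetrahedral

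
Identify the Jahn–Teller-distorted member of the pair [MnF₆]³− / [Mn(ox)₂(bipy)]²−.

[MnF₆]³−

[MnF₆]³−: Summing ligand charges against the −3 overall charge gives an oxidation state of +3 for manganese. Group 7 minus oxidation state 3 gives a d⁴ configuration. Fluoride is a weak-field ligand for a first-row metal, so the complex is high-spin. The t₂g³e_g¹ (high-spin) configuration has an unevenly filled e_g set; the Jahn–Teller theorem predicts a tetragonal distortion (typically axial elongation) to lift the degeneracy.
[Mn(ox)₂(bipy)]²−: Each oxalate is −2; 2,2′-bipyridine is neutral; balancing the −2 overall charge requires Mn(II). Mn sits in group 7, so the d-electron count is 7 − 2 = 5. Oxalate is a weak-field ligand for a first-row metal, so the complex is high-spin. The d⁵ configuration leaves the e_g set evenly filled (or empty) — no strong Jahn–Teller driving force.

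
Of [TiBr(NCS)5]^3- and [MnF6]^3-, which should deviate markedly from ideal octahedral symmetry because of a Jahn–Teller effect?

[MnF6]^3-

[TiBr(NCS)5]^3-: Each bromide is −1; each isothiocyanate is −1; balancing the −3 overall charge requires Ti(III). Group 4 minus oxidation state 3 gives a d¹ configuration. The d¹ configuration leaves the e_g set evenly filled (or empty) — no strong Jahn–Teller driving force.
[MnF6]^3-: Each fluoride is −1; balancing the −3 overall charge requires Mn(III). Group 7 minus oxidation state 3 gives a d⁴ configuration. Fluoride is a weak-field ligand for a first-row metal, so the complex is high-spin. The t₂g³e_g¹ (high-spin) configuration has an unevenly filled e_g set; the Jahn–Teller theorem predicts a tetragonal distortion (typically axial elongation) to lift the degeneracy.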